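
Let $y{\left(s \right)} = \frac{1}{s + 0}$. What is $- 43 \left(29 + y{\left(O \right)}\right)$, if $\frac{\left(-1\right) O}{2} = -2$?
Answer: $- \frac{5031}{4} \approx -1257.8$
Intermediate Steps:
$O = 4$ ($O = \left(-2\right) \left(-2\right) = 4$)
$y{\left(s \right)} = \frac{1}{s}$
$- 43 \left(29 + y{\left(O \right)}\right) = - 43 \left(29 + \frac{1}{4}\right) = \left(-43\right) \frac{117}{4} = - \frac{5031}{4}$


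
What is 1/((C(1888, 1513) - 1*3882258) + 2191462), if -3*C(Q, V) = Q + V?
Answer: -3/5075789 ≈ -5.9104e-7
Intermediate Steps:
C(Q, V) = -Q/3 - V/3 (C(Q, V) = -(Q + V)/3 = -Q/3 - V/3)
1/((C(1888, 1513) - 1*3882258) + 2191462) = 1/(((-1/3*1888 - 1/3*1513) - 1*3882258) + 2191462) = 1/(((-1888/3 - 1513/3) - 3882258) + 2191462) = 1/((-3401/3 - 3882258) + 2191462) = 1/(-11650175/3 + 2191462) = 1/(-5075789/3) = -3/5075789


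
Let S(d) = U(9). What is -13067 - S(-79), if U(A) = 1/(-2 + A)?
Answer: -91470/7 ≈ -13067.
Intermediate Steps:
S(d) = 1/7 (S(d) = 1/(-2 + 9) = 1/7)
-13067 - S(-79) = -13067 - 1*1/7 = -13067 - 1/7 = -91470/7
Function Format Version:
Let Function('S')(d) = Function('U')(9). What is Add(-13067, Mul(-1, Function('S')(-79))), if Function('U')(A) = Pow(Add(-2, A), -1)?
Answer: Rational(-91470, 7) ≈ -13067.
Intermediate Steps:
Function('S')(d) = Rational(1, 7) (Function('S')(d) = Pow(Add(-2, 9), -1) = Pow(7, -1) = Rational(1, 7))
Add(-13067, Mul(-1, Function('S')(-79))) = Add(-13067, Mul(-1, Rational(1, 7))) = Add(-13067, Rational(-1, 7)) = Rational(-91470, 7)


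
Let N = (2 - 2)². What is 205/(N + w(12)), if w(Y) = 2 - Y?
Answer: -41/2 ≈ -20.500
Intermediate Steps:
N = 0 (N = 0² = 0)
205/(N + w(12)) = 205/(0 + (2 - 1*12)) = 205/(0 + (2 - 12)) = 205/(0 - 10) = 205/(-10) = 205*(-⅒) = -41/2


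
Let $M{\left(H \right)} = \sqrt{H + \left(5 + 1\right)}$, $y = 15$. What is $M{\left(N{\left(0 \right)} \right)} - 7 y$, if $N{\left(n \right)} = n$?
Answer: $-105 + \sqrt{6} \approx -102.55$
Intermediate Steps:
$M{\left(H \right)} = \sqrt{6 + H}$ ($M{\left(H \right)} = \sqrt{H + 6} = \sqrt{6 + H}$)
$M{\left(N{\left(0 \right)} \right)} - 7 y = \sqrt{6 + 0} - 105 = \sqrt{6} - 105 = -105 + \sqrt{6}$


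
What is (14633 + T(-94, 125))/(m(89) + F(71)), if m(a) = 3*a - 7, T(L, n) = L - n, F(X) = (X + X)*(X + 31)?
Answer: 7207/7372 ≈ 0.97762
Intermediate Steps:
F(X) = 2*X*(31 + X) (F(X) = (2*X)*(31 + X) = 2*X*(31 + X))
m(a) = -7 + 3*a
(14633 + T(-94, 125))/(m(89) + F(71)) = (14633 + (-94 - 1*125))/((-7 + 3*89) + 2*71*(31 + 71)) = (14633 + (-94 - 125))/((-7 + 267) + 2*71*102) = (14633 - 219)/(260 + 14484) = 14414/14744 = 14414*(1/14744) = 7207/7372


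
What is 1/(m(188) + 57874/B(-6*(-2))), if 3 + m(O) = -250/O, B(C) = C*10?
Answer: 2820/1347829 ≈ 0.0020923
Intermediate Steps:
B(C) = 10*C
m(O) = -3 - 250/O
1/(m(188) + 57874/B(-6*(-2))) = 1/((-3 - 250/188) + 57874/((10*(-6*(-2))))) = 1/((-3 - 250*1/188) + 57874/((10*12))) = 1/((-3 - 125/94) + 57874/120) = 1/(-407/94 + 57874*(1/120)) = 1/(-407/94 + 28937/60) = 1/(1347829/2820) = 2820/1347829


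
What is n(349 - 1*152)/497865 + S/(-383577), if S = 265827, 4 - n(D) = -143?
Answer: -14698841504/21218840345 ≈ -0.69273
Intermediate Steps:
n(D) = 147 (n(D) = 4 - 1*(-143) = 4 + 143 = 147)
n(349 - 1*152)/497865 + S/(-383577) = 147/497865 + 265827/(-383577) = 147*(1/497865) + 265827*(-1/383577) = 49/165955 - 88609/127859 = -14698841504/21218840345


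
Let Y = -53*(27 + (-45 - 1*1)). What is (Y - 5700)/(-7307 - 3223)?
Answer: 361/810 ≈ 0.44568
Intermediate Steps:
Y = 1007 (Y = -53*(27 + (-45 - 1)) = -53*(27 - 46) = -53*(-19) = 1007)
(Y - 5700)/(-7307 - 3223) = (1007 - 5700)/(-7307 - 3223) = -4693/(-10530) = -4693*(-1/10530) = 361/810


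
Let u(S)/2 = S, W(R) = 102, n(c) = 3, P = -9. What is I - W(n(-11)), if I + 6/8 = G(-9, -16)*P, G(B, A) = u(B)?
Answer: 237/4 ≈ 59.250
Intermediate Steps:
u(S) = 2*S
G(B, A) = 2*B
I = 645/4 (I = -¾ + (2*(-9))*(-9) = -¾ - 18*(-9) = -¾ + 162 = 645/4 ≈ 161.25)
I - W(n(-11)) = 645/4 - 1*102 = 645/4 - 102 = 237/4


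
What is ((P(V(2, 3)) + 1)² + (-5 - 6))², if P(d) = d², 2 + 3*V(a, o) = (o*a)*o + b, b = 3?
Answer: 18498448081/6561 ≈ 2.8195e+6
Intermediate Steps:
V(a, o) = ⅓ + a*o²/3 (V(a, o) = -⅔ + ((o*a)*o + 3)/3 = -⅔ + ((a*o)*o + 3)/3 = -⅔ + (a*o² + 3)/3 = -⅔ + (3 + a*o²)/3 = -⅔ + (1 + a*o²/3) = ⅓ + a*o²/3)
((P(V(2, 3)) + 1)² + (-5 - 6))² = (((⅓ + (⅓)*2*3²)² + 1)² + (-5 - 6))² = (((⅓ + (⅓)*2*9)² + 1)² - 11)² = (((⅓ + 6)² + 1)² - 11)² = (((19/3)² + 1)² - 11)² = ((361/9 + 1)² - 11)² = ((370/9)² - 11)² = (136900/81 - 11)² = (136009/81)² = 18498448081/6561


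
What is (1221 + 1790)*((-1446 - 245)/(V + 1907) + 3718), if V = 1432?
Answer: 37374672821/3339 ≈ 1.1193e+7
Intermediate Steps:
(1221 + 1790)*((-1446 - 245)/(V + 1907) + 3718) = (1221 + 1790)*((-1446 - 245)/(1432 + 1907) + 3718) = 3011*(-1691/3339 + 3718) = 3011*(12412711/3339) = 37374672821/3339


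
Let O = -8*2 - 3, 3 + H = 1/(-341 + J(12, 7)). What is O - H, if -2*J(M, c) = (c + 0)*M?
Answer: -6127/383 ≈ -15.997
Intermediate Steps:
J(M, c) = -M*c/2 (J(M, c) = -(c + 0)*M/2 = -c*M/2 = -M*c/2)
H = -1150/383 (H = -3 + 1/(-341 - ½*12*7) = -3 + 1/(-341 - 42) = -3 + 1/(-383) = -3 - 1/383 = -1150/383 ≈ -3.0026)
O = -19 (O = -16 - 3 = -19)
O - H = -19 - 1*(-1150/383) = -19 + 1150/383 = -6127/383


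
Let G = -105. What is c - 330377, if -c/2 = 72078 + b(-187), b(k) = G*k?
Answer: -513803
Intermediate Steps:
b(k) = -105*k
c = -183426 (c = -2*(72078 - 105*(-187)) = -2*(72078 + 19635) = -2*91713 = -183426)
c - 330377 = -183426 - 330377 = -513803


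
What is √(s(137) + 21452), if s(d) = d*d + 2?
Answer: √40223 ≈ 200.56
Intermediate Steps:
s(d) = 2 + d² (s(d) = d² + 2 = 2 + d²)
√(s(137) + 21452) = √((2 + 137²) + 21452) = √((2 + 18769) + 21452) = √(18771 + 21452) = √40223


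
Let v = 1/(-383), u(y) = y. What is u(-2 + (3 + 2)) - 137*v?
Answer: 1286/383 ≈ 3.3577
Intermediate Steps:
v = -1/383 ≈ -0.0026110
u(-2 + (3 + 2)) - 137*v = (-2 + (3 + 2)) - 137*(-1/383) = (-2 + 5) + 137/383 = 3 + 137/383 = 1286/383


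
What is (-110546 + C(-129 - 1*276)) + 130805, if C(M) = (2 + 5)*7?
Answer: 20308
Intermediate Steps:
C(M) = 49 (C(M) = 7*7 = 49)
(-110546 + C(-129 - 1*276)) + 130805 = (-110546 + 49) + 130805 = -110497 + 130805 = 20308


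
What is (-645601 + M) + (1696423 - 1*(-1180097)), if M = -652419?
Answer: 1578500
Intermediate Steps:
(-645601 + M) + (1696423 - 1*(-1180097)) = (-645601 - 652419) + (1696423 - 1*(-1180097)) = -1298020 + (1696423 + 1180097) = -1298020 + 2876520 = 1578500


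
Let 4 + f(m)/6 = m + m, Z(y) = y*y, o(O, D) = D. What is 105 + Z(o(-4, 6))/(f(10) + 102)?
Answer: 1157/11 ≈ 105.18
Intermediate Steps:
Z(y) = y²
f(m) = -24 + 12*m (f(m) = -24 + 6*(m + m) = -24 + 6*(2*m) = -24 + 12*m)
105 + Z(o(-4, 6))/(f(10) + 102) = 105 + 6²/((-24 + 12*10) + 102) = 105 + 36/((-24 + 120) + 102) = 105 + 36/(96 + 102) = 105 + 36/198 = 105 + (1/198)*36 = 105 + 2/11 = 1157/11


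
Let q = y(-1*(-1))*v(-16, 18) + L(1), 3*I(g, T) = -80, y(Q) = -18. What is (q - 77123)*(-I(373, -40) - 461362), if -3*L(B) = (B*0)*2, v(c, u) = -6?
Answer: 106589222090/3 ≈ 3.5530e+10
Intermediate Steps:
I(g, T) = -80/3 (I(g, T) = (⅓)*(-80) = -80/3)
L(B) = 0 (L(B) = -B*0*2/3 = -0*2 = -⅓*0 = 0)
q = 108 (q = -18*(-6) + 0 = 108 + 0 = 108)
(q - 77123)*(-I(373, -40) - 461362) = (108 - 77123)*(-1*(-80/3) - 461362) = -77015*(80/3 - 461362) = -77015*(-1384006/3) = 106589222090/3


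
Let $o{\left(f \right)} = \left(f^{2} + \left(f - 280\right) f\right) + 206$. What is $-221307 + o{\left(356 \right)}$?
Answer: $-67309$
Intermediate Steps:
$o{\left(f \right)} = 206 + f^{2} + f \left(-280 + f\right)$ ($o{\left(f \right)} = \left(f^{2} + \left(f - 280\right) f\right) + 206 = \left(f^{2} + \left(-280 + f\right) f\right) + 206 = \left(f^{2} + f \left(-280 + f\right)\right) + 206 = 206 + f^{2} + f \left(-280 + f\right)$)
$-221307 + o{\left(356 \right)} = -221307 + \left(206 - 99680 + 2 \cdot 356^{2}\right) = -221307 + \left(206 - 99680 + 2 \cdot 126736\right) = -221307 + \left(206 - 99680 + 253472\right) = -221307 + 153998 = -67309$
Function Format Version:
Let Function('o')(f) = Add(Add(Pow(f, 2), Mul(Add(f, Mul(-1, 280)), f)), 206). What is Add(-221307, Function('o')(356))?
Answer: -67309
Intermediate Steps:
Function('o')(f) = Add(206, Pow(f, 2), Mul(f, Add(-280, f))) (Function('o')(f) = Add(Add(Pow(f, 2), Mul(Add(f, -280), f)), 206) = Add(Add(Pow(f, 2), Mul(Add(-280, f), f)), 206) = Add(Add(Pow(f, 2), Mul(f, Add(-280, f))), 206) = Add(206, Pow(f, 2), Mul(f, Add(-280, f))))
Add(-221307, Function('o')(356)) = Add(-221307, Add(206, Mul(-280, 356), Mul(2, Pow(356, 2)))) = Add(-221307, Add(206, -99680, Mul(2, 126736))) = Add(-221307, Add(206, -99680, 253472)) = Add(-221307, 153998) = -67309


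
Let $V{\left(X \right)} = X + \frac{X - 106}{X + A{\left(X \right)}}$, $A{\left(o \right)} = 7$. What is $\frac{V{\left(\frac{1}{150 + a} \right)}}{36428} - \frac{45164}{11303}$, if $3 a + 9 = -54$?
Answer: $- \frac{1698058024247}{424921545888} \approx -3.9962$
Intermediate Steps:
$a = -21$ ($a = -3 + \frac{1}{3} \left(-54\right) = -3 - 18 = -21$)
$V{\left(X \right)} = X + \frac{-106 + X}{7 + X}$ ($V{\left(X \right)} = X + \frac{X - 106}{X + 7} = X + \frac{-106 + X}{7 + X}$)
$\frac{V{\left(\frac{1}{150 + a} \right)}}{36428} - \frac{45164}{11303} = \frac{\frac{1}{7 + \frac{1}{150 - 21}} \left(-106 + \left(\frac{1}{150 - 21}\right)^{2} + \frac{8}{150 - 21}\right)}{36428} - \frac{45164}{11303} = \frac{-106 + \left(\frac{1}{129}\right)^{2} + \frac{8}{129}}{7 + \frac{1}{129}} \cdot \frac{1}{36428} - \frac{45164}{11303} = \frac{-106 + \left(\frac{1}{129}\right)^{2} + 8 \cdot \frac{1}{129}}{7 + \frac{1}{129}} \cdot \frac{1}{36428} - \frac{45164}{11303} = \frac{-106 + \frac{1}{16641} + \frac{8}{129}}{\frac{904}{129}} \cdot \frac{1}{36428} - \frac{45164}{11303} = \frac{129}{904} \left(- \frac{1762913}{16641}\right) \frac{1}{36428} - \frac{45164}{11303} = \left(- \frac{15601}{1032}\right) \frac{1}{36428} - \frac{45164}{11303} = - \frac{15601}{37593696} - \frac{45164}{11303} = - \frac{1698058024247}{424921545888}$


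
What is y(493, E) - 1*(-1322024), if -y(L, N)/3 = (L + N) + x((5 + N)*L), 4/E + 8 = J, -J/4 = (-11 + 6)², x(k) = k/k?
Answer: 11884879/9 ≈ 1.3205e+6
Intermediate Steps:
x(k) = 1
J = -100 (J = -4*(-11 + 6)² = -4*(-5)² = -4*25 = -100)
E = -1/27 (E = 4/(-8 - 100) = 4/(-108) = 4*(-1/108) = -1/27 ≈ -0.037037)
y(L, N) = -3 - 3*L - 3*N (y(L, N) = -3*((L + N) + 1) = -3*(1 + L + N) = -3 - 3*L - 3*N)
y(493, E) - 1*(-1322024) = (-3 - 3*493 - 3*(-1/27)) - 1*(-1322024) = (-3 - 1479 + ⅑) + 1322024 = -13337/9 + 1322024 = 11884879/9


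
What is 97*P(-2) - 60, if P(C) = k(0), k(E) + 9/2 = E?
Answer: -993/2 ≈ -496.50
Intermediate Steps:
k(E) = -9/2 + E
P(C) = -9/2 (P(C) = -9/2 + 0 = -9/2)
97*P(-2) - 60 = 97*(-9/2) - 60 = -873/2 - 60 = -993/2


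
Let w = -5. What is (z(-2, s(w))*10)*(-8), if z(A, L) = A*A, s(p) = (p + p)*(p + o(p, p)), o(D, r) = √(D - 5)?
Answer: -320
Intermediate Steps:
o(D, r) = √(-5 + D)
s(p) = 2*p*(p + √(-5 + p)) (s(p) = (p + p)*(p + √(-5 + p)) = (2*p)*(p + √(-5 + p)) = 2*p*(p + √(-5 + p)))
z(A, L) = A²
(z(-2, s(w))*10)*(-8) = ((-2)²*10)*(-8) = (4*10)*(-8) = 40*(-8) = -320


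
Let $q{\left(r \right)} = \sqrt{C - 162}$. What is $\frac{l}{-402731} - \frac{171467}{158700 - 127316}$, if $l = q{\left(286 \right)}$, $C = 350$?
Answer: $- \frac{171467}{31384} - \frac{2 \sqrt{47}}{402731} \approx -5.4635$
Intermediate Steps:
$q{\left(r \right)} = 2 \sqrt{47}$ ($q{\left(r \right)} = \sqrt{350 - 162} = \sqrt{188} = 2 \sqrt{47}$)
$l = 2 \sqrt{47} \approx 13.711$
$\frac{l}{-402731} - \frac{171467}{158700 - 127316} = \frac{2 \sqrt{47}}{-402731} - \frac{171467}{158700 - 127316} = 2 \sqrt{47} \left(- \frac{1}{402731}\right) - \frac{171467}{158700 - 127316} = - \frac{2 \sqrt{47}}{402731} - \frac{171467}{31384} = - \frac{171467}{31384} - \frac{2 \sqrt{47}}{402731}$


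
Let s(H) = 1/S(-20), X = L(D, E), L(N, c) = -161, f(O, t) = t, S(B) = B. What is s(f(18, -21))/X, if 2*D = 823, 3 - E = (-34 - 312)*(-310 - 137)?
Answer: 1/3220 ≈ 0.00031056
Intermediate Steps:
E = -154659 (E = 3 - (-34 - 312)*(-310 - 137) = 3 - (-346)*(-447) = 3 - 1*154662 = 3 - 154662 = -154659)
D = 823/2 (D = (1/2)*823 = 823/2 ≈ 411.50)
X = -161
s(H) = -1/20 (s(H) = 1/(-20) = -1/20)
s(f(18, -21))/X = -1/20/(-161) = -1/20*(-1/161) = 1/3220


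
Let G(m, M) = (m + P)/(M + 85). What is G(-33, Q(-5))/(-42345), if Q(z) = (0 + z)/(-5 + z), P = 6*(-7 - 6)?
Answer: 74/2413665 ≈ 3.0659e-5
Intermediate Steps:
P = -78 (P = 6*(-13) = -78)
Q(z) = z/(-5 + z)
G(m, M) = (-78 + m)/(85 + M) (G(m, M) = (m - 78)/(M + 85) = (-78 + m)/(85 + M))
G(-33, Q(-5))/(-42345) = ((-78 - 33)/(85 - 5/(-5 - 5)))/(-42345) = (-111/(85 - 5/(-10)))*(-1/42345) = (-111/(85 - 5*(-⅒)))*(-1/42345) = (-111/(85 + ½))*(-1/42345) = (-111/(171/2))*(-1/42345) = ((2/171)*(-111))*(-1/42345) = -74/57*(-1/42345) = 74/2413665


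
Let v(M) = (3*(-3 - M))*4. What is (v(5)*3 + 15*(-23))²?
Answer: 400689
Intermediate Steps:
v(M) = -36 - 12*M (v(M) = (-9 - 3*M)*4 = -36 - 12*M)
(v(5)*3 + 15*(-23))² = ((-36 - 12*5)*3 + 15*(-23))² = ((-36 - 60)*3 - 345)² = (-96*3 - 345)² = (-288 - 345)² = (-633)² = 400689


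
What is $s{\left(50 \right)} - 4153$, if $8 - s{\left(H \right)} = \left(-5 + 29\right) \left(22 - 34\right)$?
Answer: $-3857$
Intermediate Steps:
$s{\left(H \right)} = 296$ ($s{\left(H \right)} = 8 - \left(-5 + 29\right) \left(22 - 34\right) = 8 - 24 \left(-12\right) = 8 - -288 = 8 + 288 = 296$)
$s{\left(50 \right)} - 4153 = 296 - 4153 = -3857$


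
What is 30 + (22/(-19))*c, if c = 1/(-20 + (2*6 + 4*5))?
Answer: 3409/114 ≈ 29.904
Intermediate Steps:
c = 1/12 (c = 1/(-20 + (12 + 20)) = 1/(-20 + 32) = 1/12 ≈ 0.083333)
30 + (22/(-19))*c = 30 + (22/(-19))*(1/12) = 30 + (22*(-1/19))*(1/12) = 30 - 22/19*1/12 = 30 - 11/114 = 3409/114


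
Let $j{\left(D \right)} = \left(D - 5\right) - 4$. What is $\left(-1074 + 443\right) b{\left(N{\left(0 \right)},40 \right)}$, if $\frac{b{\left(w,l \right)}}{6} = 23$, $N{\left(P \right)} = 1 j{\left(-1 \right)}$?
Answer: $-87078$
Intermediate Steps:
$j{\left(D \right)} = -9 + D$ ($j{\left(D \right)} = \left(D - 5\right) - 4 = \left(-5 + D\right) - 4 = -9 + D$)
$N{\left(P \right)} = -10$ ($N{\left(P \right)} = 1 \left(-9 - 1\right) = 1 \left(-10\right) = -10$)
$b{\left(w,l \right)} = 138$ ($b{\left(w,l \right)} = 6 \cdot 23 = 138$)
$\left(-1074 + 443\right) b{\left(N{\left(0 \right)},40 \right)} = \left(-1074 + 443\right) 138 = \left(-631\right) 138 = -87078$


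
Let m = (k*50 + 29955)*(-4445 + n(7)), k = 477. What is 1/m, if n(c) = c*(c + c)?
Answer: -1/233890335 ≈ -4.2755e-9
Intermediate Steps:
n(c) = 2*c² (n(c) = c*(2*c) = 2*c²)
m = -233890335 (m = (477*50 + 29955)*(-4445 + 2*7²) = (23850 + 29955)*(-4445 + 2*49) = 53805*(-4445 + 98) = 53805*(-4347) = -233890335)
1/m = 1/(-233890335) = -1/233890335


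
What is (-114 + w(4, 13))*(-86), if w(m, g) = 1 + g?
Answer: 8600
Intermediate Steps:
(-114 + w(4, 13))*(-86) = (-114 + (1 + 13))*(-86) = (-114 + 14)*(-86) = -100*(-86) = 8600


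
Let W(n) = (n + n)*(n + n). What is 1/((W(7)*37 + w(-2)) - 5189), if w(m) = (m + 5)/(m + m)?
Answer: 4/8249 ≈ 0.00048491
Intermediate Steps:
w(m) = (5 + m)/(2*m) (w(m) = (5 + m)/((2*m)) = (5 + m)*(1/(2*m)) = (5 + m)/(2*m))
W(n) = 4*n**2 (W(n) = (2*n)*(2*n) = 4*n**2)
1/((W(7)*37 + w(-2)) - 5189) = 1/(((4*7**2)*37 + (1/2)*(5 - 2)/(-2)) - 5189) = 1/(((4*49)*37 + (1/2)*(-1/2)*3) - 5189) = 1/((196*37 - 3/4) - 5189) = 1/((7252 - 3/4) - 5189) = 1/(29005/4 - 5189) = 1/(8249/4) = 4/8249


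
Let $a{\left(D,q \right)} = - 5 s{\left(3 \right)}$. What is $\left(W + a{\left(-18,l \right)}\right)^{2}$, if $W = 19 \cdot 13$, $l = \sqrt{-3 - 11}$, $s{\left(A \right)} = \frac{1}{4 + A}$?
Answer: $\frac{2972176}{49} \approx 60657.0$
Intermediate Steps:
$l = i \sqrt{14}$ ($l = \sqrt{-14} = i \sqrt{14} \approx 3.7417 i$)
$a{\left(D,q \right)} = - \frac{5}{7}$ ($a{\left(D,q \right)} = - \frac{5}{4 + 3} = - \frac{5}{7}$)
$W = 247$
$\left(W + a{\left(-18,l \right)}\right)^{2} = \left(247 - \frac{5}{7}\right)^{2} = \left(\frac{1724}{7}\right)^{2} = \frac{2972176}{49}$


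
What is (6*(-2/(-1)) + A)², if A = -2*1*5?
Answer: 4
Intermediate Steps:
A = -10 (A = -2*5 = -10)
(6*(-2/(-1)) + A)² = (6*(-2/(-1)) - 10)² = (6*(-2*(-1)) - 10)² = (6*2 - 10)² = (12 - 10)² = 2² = 4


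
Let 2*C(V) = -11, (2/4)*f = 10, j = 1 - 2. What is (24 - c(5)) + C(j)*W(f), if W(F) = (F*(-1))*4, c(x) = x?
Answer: 459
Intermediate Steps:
j = -1
f = 20 (f = 2*10 = 20)
W(F) = -4*F (W(F) = -F*4 = -4*F)
C(V) = -11/2 (C(V) = (½)*(-11) = -11/2)
(24 - c(5)) + C(j)*W(f) = (24 - 1*5) - (-22)*20 = (24 - 5) - 11/2*(-80) = 19 + 440 = 459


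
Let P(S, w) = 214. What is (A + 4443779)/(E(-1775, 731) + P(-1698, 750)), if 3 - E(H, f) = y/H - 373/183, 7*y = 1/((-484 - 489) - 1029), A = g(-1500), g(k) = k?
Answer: 20221687352316450/997083487217 ≈ 20281.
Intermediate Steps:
A = -1500
y = -1/14014 (y = 1/(7*((-484 - 489) - 1029)) = 1/(7*(-973 - 1029)) = (⅐)/(-2002) = (⅐)*(-1/2002) = -1/14014 ≈ -7.1357e-5)
E(H, f) = 922/183 + 1/(14014*H) (E(H, f) = 3 - (-1/(14014*H) - 373/183) = 3 - (-373/183 - 1/(14014*H)) = 3 + (373/183 + 1/(14014*H)) = 922/183 + 1/(14014*H))
(A + 4443779)/(E(-1775, 731) + P(-1698, 750)) = (-1500 + 4443779)/((1/2564562)*(183 + 12920908*(-1775))/(-1775) + 214) = 4442279/((1/2564562)*(-1/1775)*(183 - 22934611700) + 214) = 4442279/((1/2564562)*(-1/1775)*(-22934611517) + 214) = 4442279/(22934611517/4552097550 + 214) = 4442279/(997083487217/4552097550) = 4442279*(4552097550/997083487217) = 20221687352316450/997083487217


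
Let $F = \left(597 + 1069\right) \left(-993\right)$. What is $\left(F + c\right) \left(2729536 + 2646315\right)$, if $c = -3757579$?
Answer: $-29093659416367$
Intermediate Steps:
$F = -1654338$ ($F = 1666 \left(-993\right) = -1654338$)
$\left(F + c\right) \left(2729536 + 2646315\right) = \left(-1654338 - 3757579\right) \left(2729536 + 2646315\right) = \left(-5411917\right) 5375851 = -29093659416367$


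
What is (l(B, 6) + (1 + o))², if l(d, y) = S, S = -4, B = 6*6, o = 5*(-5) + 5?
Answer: 529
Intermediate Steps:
o = -20 (o = -25 + 5 = -20)
B = 36
l(d, y) = -4
(l(B, 6) + (1 + o))² = (-4 + (1 - 20))² = (-4 - 19)² = (-23)² = 529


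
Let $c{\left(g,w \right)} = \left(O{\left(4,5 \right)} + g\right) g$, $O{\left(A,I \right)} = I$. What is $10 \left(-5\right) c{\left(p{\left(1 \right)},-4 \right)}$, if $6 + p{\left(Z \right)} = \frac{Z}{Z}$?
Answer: $0$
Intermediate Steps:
$p{\left(Z \right)} = -5$ ($p{\left(Z \right)} = -6 + \frac{Z}{Z} = -6 + 1 = -5$)
$c{\left(g,w \right)} = g \left(5 + g\right)$ ($c{\left(g,w \right)} = \left(5 + g\right) g = g \left(5 + g\right)$)
$10 \left(-5\right) c{\left(p{\left(1 \right)},-4 \right)} = 10 \left(-5\right) \left(- 5 \left(5 - 5\right)\right) = - 50 \left(\left(-5\right) 0\right) = \left(-50\right) 0 = 0$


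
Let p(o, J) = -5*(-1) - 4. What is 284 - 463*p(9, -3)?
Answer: -179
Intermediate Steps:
p(o, J) = 1 (p(o, J) = 5 - 4 = 1)
284 - 463*p(9, -3) = 284 - 463*1 = 284 - 463 = -179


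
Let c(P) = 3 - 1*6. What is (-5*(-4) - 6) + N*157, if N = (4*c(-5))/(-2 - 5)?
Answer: 1982/7 ≈ 283.14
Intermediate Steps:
c(P) = -3 (c(P) = 3 - 6 = -3)
N = 12/7 (N = (4*(-3))/(-2 - 5) = -12/(-7) = -⅐*(-12) = 12/7 ≈ 1.7143)
(-5*(-4) - 6) + N*157 = (-5*(-4) - 6) + (12/7)*157 = (20 - 6) + 1884/7 = 14 + 1884/7 = 1982/7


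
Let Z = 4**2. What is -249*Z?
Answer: -3984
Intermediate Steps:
Z = 16
-249*Z = -249*16 = -3984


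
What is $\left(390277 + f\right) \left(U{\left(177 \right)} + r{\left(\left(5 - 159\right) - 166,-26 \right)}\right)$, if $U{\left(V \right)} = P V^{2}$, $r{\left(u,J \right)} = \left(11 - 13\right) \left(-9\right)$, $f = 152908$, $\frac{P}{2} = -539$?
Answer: $-18344793631140$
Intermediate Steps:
$P = -1078$ ($P = 2 \left(-539\right) = -1078$)
$r{\left(u,J \right)} = 18$ ($r{\left(u,J \right)} = \left(-2\right) \left(-9\right) = 18$)
$U{\left(V \right)} = - 1078 V^{2}$
$\left(390277 + f\right) \left(U{\left(177 \right)} + r{\left(\left(5 - 159\right) - 166,-26 \right)}\right) = \left(390277 + 152908\right) \left(- 1078 \cdot 177^{2} + 18\right) = 543185 \left(\left(-1078\right) 31329 + 18\right) = 543185 \left(-33772662 + 18\right) = 543185 \left(-33772644\right) = -18344793631140$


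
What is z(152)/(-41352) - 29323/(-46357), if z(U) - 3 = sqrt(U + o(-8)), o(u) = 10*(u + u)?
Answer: 404141875/638984888 - I*sqrt(2)/20676 ≈ 0.63247 - 6.8399e-5*I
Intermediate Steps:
o(u) = 20*u (o(u) = 10*(2*u) = 20*u)
z(U) = 3 + sqrt(-160 + U) (z(U) = 3 + sqrt(U + 20*(-8)) = 3 + sqrt(U - 160) = 3 + sqrt(-160 + U))
z(152)/(-41352) - 29323/(-46357) = (3 + sqrt(-160 + 152))/(-41352) - 29323/(-46357) = (3 + sqrt(-8))*(-1/41352) - 29323*(-1/46357) = (3 + 2*I*sqrt(2))*(-1/41352) + 29323/46357 = (-1/13784 - I*sqrt(2)/20676) + 29323/46357 = 404141875/638984888 - I*sqrt(2)/20676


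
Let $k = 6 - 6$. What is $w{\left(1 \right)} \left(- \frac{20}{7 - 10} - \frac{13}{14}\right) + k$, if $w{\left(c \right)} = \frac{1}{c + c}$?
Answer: $\frac{241}{84} \approx 2.869$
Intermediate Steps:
$w{\left(c \right)} = \frac{1}{2 c}$
$k = 0$
$w{\left(1 \right)} \left(- \frac{20}{7 - 10} - \frac{13}{14}\right) + k = \frac{1}{2 \cdot 1} \left(- \frac{20}{7 - 10} - \frac{13}{14}\right) + 0 = \frac{1}{2} \cdot 1 \left(- \frac{20}{7 - 10} - \frac{13}{14}\right) + 0 = \frac{- \frac{20}{-3} - \frac{13}{14}}{2} + 0 = \frac{\left(-20\right) \left(- \frac{1}{3}\right) - \frac{13}{14}}{2} + 0 = \frac{\frac{20}{3} - \frac{13}{14}}{2} + 0 = \frac{1}{2} \cdot \frac{241}{42} + 0 = \frac{241}{84} + 0 = \frac{241}{84}$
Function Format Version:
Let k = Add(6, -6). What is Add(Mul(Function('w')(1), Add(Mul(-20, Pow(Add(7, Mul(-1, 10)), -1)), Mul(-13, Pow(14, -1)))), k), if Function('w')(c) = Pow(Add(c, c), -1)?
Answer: Rational(241, 84) ≈ 2.8690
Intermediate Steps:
Function('w')(c) = Mul(Rational(1, 2), Pow(c, -1)) (Function('w')(c) = Pow(Mul(2, c), -1) = Mul(Rational(1, 2), Pow(c, -1)))
k = 0
Add(Mul(Function('w')(1), Add(Mul(-20, Pow(Add(7, Mul(-1, 10)), -1)), Mul(-13, Pow(14, -1)))), k) = Add(Mul(Mul(Rational(1, 2), Pow(1, -1)), Add(Mul(-20, Pow(Add(7, Mul(-1, 10)), -1)), Mul(-13, Pow(14, -1)))), 0) = Add(Mul(Mul(Rational(1, 2), 1), Add(Mul(-20, Pow(Add(7, -10), -1)), Mul(-13, Rational(1, 14)))), 0) = Add(Mul(Rational(1, 2), Add(Mul(-20, Pow(-3, -1)), Rational(-13, 14))), 0) = Add(Mul(Rational(1, 2), Add(Mul(-20, Rational(-1, 3)), Rational(-13, 14))), 0) = Add(Mul(Rational(1, 2), Add(Rational(20, 3), Rational(-13, 14))), 0) = Add(Mul(Rational(1, 2), Rational(241, 42)), 0) = Add(Rational(241, 84), 0) = Rational(241, 84)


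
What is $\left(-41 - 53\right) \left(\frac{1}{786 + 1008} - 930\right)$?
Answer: $\frac{78415693}{897} \approx 87420.0$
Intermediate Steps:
$\left(-41 - 53\right) \left(\frac{1}{786 + 1008} - 930\right) = \left(-41 - 53\right) \left(\frac{1}{1794} - 930\right) = - 94 \left(\frac{1}{1794} - 930\right) = \left(-94\right) \left(- \frac{1668419}{1794}\right) = \frac{78415693}{897}$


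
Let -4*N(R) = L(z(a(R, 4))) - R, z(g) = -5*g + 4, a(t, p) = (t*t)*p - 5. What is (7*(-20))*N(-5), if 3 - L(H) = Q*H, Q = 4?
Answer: 66220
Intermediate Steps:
a(t, p) = -5 + p*t**2 (a(t, p) = t**2*p - 5 = p*t**2 - 5 = -5 + p*t**2)
z(g) = 4 - 5*g
L(H) = 3 - 4*H
N(R) = 113/4 - 20*R**2 + R/4 (N(R) = -((3 - 4*(4 - 5*(-5 + 4*R**2))) - R)/4 = -((3 - 4*(4 + (25 - 20*R**2))) - R)/4 = -((3 - 4*(29 - 20*R**2)) - R)/4 = -((3 + (-116 + 80*R**2)) - R)/4 = -((-113 + 80*R**2) - R)/4 = -(-113 - R + 80*R**2)/4 = 113/4 - 20*R**2 + R/4)
(7*(-20))*N(-5) = (7*(-20))*(113/4 - 20*(-5)**2 + (1/4)*(-5)) = -140*(113/4 - 20*25 - 5/4) = -140*(113/4 - 500 - 5/4) = -140*(-473) = 66220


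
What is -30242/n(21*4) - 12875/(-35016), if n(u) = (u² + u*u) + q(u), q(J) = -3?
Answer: -97477833/54893416 ≈ -1.7758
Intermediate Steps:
n(u) = -3 + 2*u² (n(u) = (u² + u*u) - 3 = (u² + u²) - 3 = 2*u² - 3 = -3 + 2*u²)
-30242/n(21*4) - 12875/(-35016) = -30242/(-3 + 2*(21*4)²) - 12875/(-35016) = -30242/(-3 + 2*84²) - 12875*(-1/35016) = -30242/(-3 + 2*7056) + 12875/35016 = -30242/(-3 + 14112) + 12875/35016 = -30242/14109 + 12875/35016 = -97477833/54893416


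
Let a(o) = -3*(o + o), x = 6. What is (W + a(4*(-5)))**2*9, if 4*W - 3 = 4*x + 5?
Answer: 147456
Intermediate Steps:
W = 8 (W = 3/4 + (4*6 + 5)/4 = 3/4 + (24 + 5)/4 = 3/4 + (1/4)*29 = 3/4 + 29/4 = 8)
a(o) = -6*o
(W + a(4*(-5)))**2*9 = (8 - 24*(-5))**2*9 = (8 - 6*(-20))**2*9 = (8 + 120)**2*9 = 128**2*9 = 16384*9 = 147456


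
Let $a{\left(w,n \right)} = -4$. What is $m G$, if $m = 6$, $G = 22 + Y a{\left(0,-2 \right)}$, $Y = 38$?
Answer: $-780$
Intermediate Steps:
$G = -130$ ($G = 22 + 38 \left(-4\right) = 22 - 152 = -130$)
$m G = 6 \left(-130\right) = -780$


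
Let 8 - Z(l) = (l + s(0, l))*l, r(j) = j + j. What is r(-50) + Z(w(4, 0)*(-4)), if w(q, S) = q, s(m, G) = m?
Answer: -348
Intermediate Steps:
r(j) = 2*j
Z(l) = 8 - l² (Z(l) = 8 - (l + 0)*l = 8 - l*l = 8 - l²)
r(-50) + Z(w(4, 0)*(-4)) = 2*(-50) + (8 - (4*(-4))²) = -100 + (8 - 1*(-16)²) = -100 + (8 - 1*256) = -100 + (8 - 256) = -100 - 248 = -348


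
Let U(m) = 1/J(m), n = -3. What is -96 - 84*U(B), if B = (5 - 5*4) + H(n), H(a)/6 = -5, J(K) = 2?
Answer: -138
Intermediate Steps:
H(a) = -30 (H(a) = 6*(-5) = -30)
B = -45 (B = (5 - 5*4) - 30 = (5 - 20) - 30 = -15 - 30 = -45)
U(m) = ½ (U(m) = 1/2 = ½)
-96 - 84*U(B) = -96 - 84*½ = -96 - 42 = -138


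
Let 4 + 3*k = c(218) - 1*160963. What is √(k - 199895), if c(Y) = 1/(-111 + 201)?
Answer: I*√2053760370/90 ≈ 503.54*I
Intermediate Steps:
c(Y) = 1/90
k = -14487029/270 (k = -4/3 + (1/90 - 1*160963)/3 = -4/3 + (1/90 - 160963)/3 = -4/3 + (⅓)*(-14486669/90) = -4/3 - 14486669/270 = -14487029/270 ≈ -53656.)
√(k - 199895) = √(-14487029/270 - 199895) = √(-68458679/270) = I*√2053760370/90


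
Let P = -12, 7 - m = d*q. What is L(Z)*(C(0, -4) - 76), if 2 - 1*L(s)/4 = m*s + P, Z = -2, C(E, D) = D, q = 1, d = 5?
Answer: -5760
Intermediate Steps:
m = 2 (m = 7 - 5 = 2)
L(s) = 56 - 8*s (L(s) = 8 - 4*(2*s - 12) = 8 - 4*(-12 + 2*s) = 8 + (48 - 8*s) = 56 - 8*s)
L(Z)*(C(0, -4) - 76) = (56 - 8*(-2))*(-4 - 76) = (56 + 16)*(-80) = 72*(-80) = -5760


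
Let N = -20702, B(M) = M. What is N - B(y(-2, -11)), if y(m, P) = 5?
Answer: -20707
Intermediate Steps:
N - B(y(-2, -11)) = -20702 - 1*5 = -20702 - 5 = -20707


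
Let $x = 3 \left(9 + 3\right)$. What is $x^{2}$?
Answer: $1296$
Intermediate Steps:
$x = 36$ ($x = 3 \cdot 12 = 36$)
$x^{2} = 36^{2} = 1296$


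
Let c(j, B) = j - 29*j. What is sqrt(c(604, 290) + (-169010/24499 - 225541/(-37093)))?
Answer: I*sqrt(285036538800432452165)/129820201 ≈ 130.05*I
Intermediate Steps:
c(j, B) = -28*j
sqrt(c(604, 290) + (-169010/24499 - 225541/(-37093))) = sqrt(-28*604 + (-169010/24499 - 225541/(-37093))) = sqrt(-16912 + (-169010*1/24499 - 225541*(-1/37093))) = sqrt(-16912 + (-169010/24499 + 225541/37093)) = sqrt(-16912 - 743558971/908741407) = sqrt(-15369378234155/908741407) = I*sqrt(285036538800432452165)/129820201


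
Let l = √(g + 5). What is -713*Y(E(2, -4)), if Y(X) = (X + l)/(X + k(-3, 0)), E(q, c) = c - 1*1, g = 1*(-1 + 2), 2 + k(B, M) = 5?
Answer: -3565/2 + 713*√6/2 ≈ -909.26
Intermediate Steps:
k(B, M) = 3 (k(B, M) = -2 + 5 = 3)
g = 1 (g = 1*1 = 1)
l = √6 (l = √(1 + 5) = √6 ≈ 2.4495)
E(q, c) = -1 + c (E(q, c) = c - 1 = -1 + c)
Y(X) = (X + √6)/(3 + X) (Y(X) = (X + √6)/(X + 3) = (X + √6)/(3 + X))
-713*Y(E(2, -4)) = -713*((-1 - 4) + √6)/(3 + (-1 - 4)) = -713*(-5 + √6)/(3 - 5) = -713*(-5 + √6)/(-2) = -(-713)*(-5 + √6)/2 = -713*(5/2 - √6/2) = -3565/2 + 713*√6/2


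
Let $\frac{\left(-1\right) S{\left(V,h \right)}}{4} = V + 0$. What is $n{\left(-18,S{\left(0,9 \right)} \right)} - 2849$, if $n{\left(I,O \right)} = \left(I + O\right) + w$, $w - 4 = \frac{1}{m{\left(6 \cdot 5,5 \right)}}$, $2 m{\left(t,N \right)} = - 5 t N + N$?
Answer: $- \frac{2132937}{745} \approx -2863.0$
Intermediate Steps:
$m{\left(t,N \right)} = \frac{N}{2} - \frac{5 N t}{2}$ ($m{\left(t,N \right)} = \frac{- 5 t N + N}{2} = \frac{- 5 N t + N}{2} = \frac{N - 5 N t}{2} = \frac{N}{2} - \frac{5 N t}{2}$)
$S{\left(V,h \right)} = - 4 V$ ($S{\left(V,h \right)} = - 4 \left(V + 0\right) = - 4 V$)
$w = \frac{2978}{745}$ ($w = 4 + \frac{1}{\frac{1}{2} \cdot 5 \left(1 - 5 \cdot 6 \cdot 5\right)} = 4 + \frac{1}{\frac{1}{2} \cdot 5 \left(1 - 150\right)} = 4 + \frac{1}{\frac{1}{2} \cdot 5 \left(-149\right)} = 4 + \frac{1}{- \frac{745}{2}} = 4 - \frac{2}{745} = \frac{2978}{745} \approx 3.9973$)
$n{\left(I,O \right)} = \frac{2978}{745} + I + O$ ($n{\left(I,O \right)} = \left(I + O\right) + \frac{2978}{745} = \frac{2978}{745} + I + O$)
$n{\left(-18,S{\left(0,9 \right)} \right)} - 2849 = \left(\frac{2978}{745} - 18 - 0\right) - 2849 = \left(\frac{2978}{745} - 18 + 0\right) - 2849 = - \frac{10432}{745} - 2849 = - \frac{2132937}{745}$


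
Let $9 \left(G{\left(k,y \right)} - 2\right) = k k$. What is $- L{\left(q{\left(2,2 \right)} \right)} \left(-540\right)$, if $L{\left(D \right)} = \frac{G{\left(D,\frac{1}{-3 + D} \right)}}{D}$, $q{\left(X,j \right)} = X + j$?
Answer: $510$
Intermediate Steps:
$G{\left(k,y \right)} = 2 + \frac{k^{2}}{9}$ ($G{\left(k,y \right)} = 2 + \frac{k k}{9} = 2 + \frac{k^{2}}{9}$)
$L{\left(D \right)} = \frac{2 + \frac{D^{2}}{9}}{D}$
$- L{\left(q{\left(2,2 \right)} \right)} \left(-540\right) = - (\frac{2}{2 + 2} + \frac{2 + 2}{9}) \left(-540\right) = - (\frac{2}{4} + \frac{1}{9} \cdot 4) \left(-540\right) = - (2 \cdot \frac{1}{4} + \frac{4}{9}) \left(-540\right) = - (\frac{1}{2} + \frac{4}{9}) \left(-540\right) = \left(-1\right) \frac{17}{18} \left(-540\right) = \left(- \frac{17}{18}\right) \left(-540\right) = 510$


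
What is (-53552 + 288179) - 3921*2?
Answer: 226785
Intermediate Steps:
(-53552 + 288179) - 3921*2 = 234627 - 7842 = 226785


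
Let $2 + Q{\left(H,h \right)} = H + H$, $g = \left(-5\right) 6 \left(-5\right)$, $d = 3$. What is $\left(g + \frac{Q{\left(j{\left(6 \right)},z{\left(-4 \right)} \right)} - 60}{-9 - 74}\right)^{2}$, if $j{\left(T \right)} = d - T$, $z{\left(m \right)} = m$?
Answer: $\frac{156700324}{6889} \approx 22746.0$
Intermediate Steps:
$j{\left(T \right)} = 3 - T$
$g = 150$ ($g = \left(-30\right) \left(-5\right) = 150$)
$Q{\left(H,h \right)} = -2 + 2 H$ ($Q{\left(H,h \right)} = -2 + \left(H + H\right) = -2 + 2 H$)
$\left(g + \frac{Q{\left(j{\left(6 \right)},z{\left(-4 \right)} \right)} - 60}{-9 - 74}\right)^{2} = \left(150 + \frac{\left(-2 + 2 \left(3 - 6\right)\right) - 60}{-9 - 74}\right)^{2} = \left(150 + \frac{\left(-2 + 2 \left(3 - 6\right)\right) - 60}{-83}\right)^{2} = \left(150 + \left(\left(-2 + 2 \left(-3\right)\right) - 60\right) \left(- \frac{1}{83}\right)\right)^{2} = \left(150 + \left(\left(-2 - 6\right) - 60\right) \left(- \frac{1}{83}\right)\right)^{2} = \left(150 + \left(-8 - 60\right) \left(- \frac{1}{83}\right)\right)^{2} = \left(150 - - \frac{68}{83}\right)^{2} = \left(150 + \frac{68}{83}\right)^{2} = \left(\frac{12518}{83}\right)^{2} = \frac{156700324}{6889}$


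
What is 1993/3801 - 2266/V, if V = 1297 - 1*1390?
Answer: 2932805/117831 ≈ 24.890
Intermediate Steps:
V = -93 (V = 1297 - 1390 = -93)
1993/3801 - 2266/V = 1993/3801 - 2266/(-93) = 1993*(1/3801) - 2266*(-1/93) = 1993/3801 + 2266/93 = 2932805/117831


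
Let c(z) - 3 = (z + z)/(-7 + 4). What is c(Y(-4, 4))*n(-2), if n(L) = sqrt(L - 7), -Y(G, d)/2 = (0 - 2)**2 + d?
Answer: 41*I ≈ 41.0*I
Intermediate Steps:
Y(G, d) = -8 - 2*d (Y(G, d) = -2*((0 - 2)**2 + d) = -2*((-2)**2 + d) = -2*(4 + d) = -8 - 2*d)
c(z) = 3 - 2*z/3 (c(z) = 3 + (z + z)/(-7 + 4) = 3 + (2*z)/(-3) = 3 + (2*z)*(-1/3) = 3 - 2*z/3)
n(L) = sqrt(-7 + L)
c(Y(-4, 4))*n(-2) = (3 - 2*(-8 - 2*4)/3)*sqrt(-7 - 2) = (3 - 2*(-8 - 8)/3)*sqrt(-9) = (3 - 2/3*(-16))*(3*I) = (3 + 32/3)*(3*I) = 41*(3*I)/3 = 41*I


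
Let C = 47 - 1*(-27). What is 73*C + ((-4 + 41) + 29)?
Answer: 5468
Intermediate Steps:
C = 74 (C = 47 + 27 = 74)
73*C + ((-4 + 41) + 29) = 73*74 + ((-4 + 41) + 29) = 5402 + (37 + 29) = 5402 + 66 = 5468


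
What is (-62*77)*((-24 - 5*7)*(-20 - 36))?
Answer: -15773296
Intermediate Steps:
(-62*77)*((-24 - 5*7)*(-20 - 36)) = -4774*(-24 - 35)*(-56) = -(-281666)*(-56) = -4774*3304 = -15773296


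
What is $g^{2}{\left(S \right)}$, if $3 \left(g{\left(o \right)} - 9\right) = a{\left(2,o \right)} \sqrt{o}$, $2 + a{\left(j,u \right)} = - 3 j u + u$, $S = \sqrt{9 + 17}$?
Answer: $\frac{\left(27 - \sqrt[4]{26} \left(2 + 5 \sqrt{26}\right)\right)^{2}}{9} \approx 136.79$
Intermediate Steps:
$S = \sqrt{26} \approx 5.099$
$a{\left(j,u \right)} = -2 + u - 3 j u$ ($a{\left(j,u \right)} = -2 + \left(- 3 j u + u\right) = -2 - \left(- u + 3 j u\right) = -2 + u - 3 j u$)
$g{\left(o \right)} = 9 + \frac{\sqrt{o} \left(-2 - 5 o\right)}{3}$ ($g{\left(o \right)} = 9 + \frac{\left(-2 + o - 6 o\right) \sqrt{o}}{3} = 9 + \frac{\left(-2 - 5 o\right) \sqrt{o}}{3} = 9 + \frac{\sqrt{o} \left(-2 - 5 o\right)}{3}$)
$g^{2}{\left(S \right)} = \left(9 - \frac{\sqrt{\sqrt{26}} \left(2 + 5 \sqrt{26}\right)}{3}\right)^{2} = \left(9 - \frac{\sqrt[4]{26} \left(2 + 5 \sqrt{26}\right)}{3}\right)^{2}$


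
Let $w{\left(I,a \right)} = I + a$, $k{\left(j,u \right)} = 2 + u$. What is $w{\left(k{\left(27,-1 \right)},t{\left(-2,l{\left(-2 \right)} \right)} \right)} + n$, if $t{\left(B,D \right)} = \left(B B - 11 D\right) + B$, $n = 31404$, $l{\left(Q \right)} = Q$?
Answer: $31429$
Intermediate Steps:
$t{\left(B,D \right)} = B + B^{2} - 11 D$ ($t{\left(B,D \right)} = \left(B^{2} - 11 D\right) + B = B + B^{2} - 11 D$)
$w{\left(k{\left(27,-1 \right)},t{\left(-2,l{\left(-2 \right)} \right)} \right)} + n = \left(\left(2 - 1\right) - \left(-20 - 4\right)\right) + 31404 = \left(1 + \left(-2 + 4 + 22\right)\right) + 31404 = \left(1 + 24\right) + 31404 = 25 + 31404 = 31429$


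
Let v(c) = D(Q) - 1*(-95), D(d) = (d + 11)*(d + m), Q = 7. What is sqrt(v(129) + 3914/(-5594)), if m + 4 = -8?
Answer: 2*sqrt(8410579)/2797 ≈ 2.0737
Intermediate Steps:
m = -12 (m = -4 - 8 = -12)
D(d) = (-12 + d)*(11 + d) (D(d) = (d + 11)*(d - 12) = (11 + d)*(-12 + d) = (-12 + d)*(11 + d))
v(c) = 5 (v(c) = (-132 + 7**2 - 1*7) - 1*(-95) = (-132 + 49 - 7) + 95 = -90 + 95 = 5)
sqrt(v(129) + 3914/(-5594)) = sqrt(5 + 3914/(-5594)) = sqrt(5 + 3914*(-1/5594)) = sqrt(5 - 1957/2797) = sqrt(12028/2797) = 2*sqrt(8410579)/2797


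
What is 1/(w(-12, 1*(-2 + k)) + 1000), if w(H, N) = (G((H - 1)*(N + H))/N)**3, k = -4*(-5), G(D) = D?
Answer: 27/24803 ≈ 0.0010886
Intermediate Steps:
k = 20
w(H, N) = (-1 + H)**3*(H + N)**3/N**3 (w(H, N) = (((H - 1)*(N + H))/N)**3 = (((-1 + H)*(H + N))/N)**3 = ((-1 + H)*(H + N)/N)**3 = (-1 + H)**3*(H + N)**3/N**3)
1/(w(-12, 1*(-2 + k)) + 1000) = 1/(((-12)**2 - 1*(-12) - (-2 + 20) - 12*(-2 + 20))**3/(1*(-2 + 20))**3 + 1000) = 1/((144 + 12 - 18 - 12*18)**3/(1*18)**3 + 1000) = 1/((144 + 12 - 1*18 - 12*18)**3/18**3 + 1000) = 1/((144 + 12 - 18 - 216)**3/5832 + 1000) = 1/((1/5832)*(-78)**3 + 1000) = 1/((1/5832)*(-474552) + 1000) = 1/(-2197/27 + 1000) = 1/(24803/27) = 27/24803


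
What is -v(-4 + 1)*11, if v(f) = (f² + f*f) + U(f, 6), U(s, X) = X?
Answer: -264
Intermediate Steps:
v(f) = 6 + 2*f² (v(f) = (f² + f*f) + 6 = (f² + f²) + 6 = 2*f² + 6 = 6 + 2*f²)
-v(-4 + 1)*11 = -(6 + 2*(-4 + 1)²)*11 = -(6 + 2*(-3)²)*11 = -(6 + 2*9)*11 = -(6 + 18)*11 = -1*24*11 = -24*11 = -264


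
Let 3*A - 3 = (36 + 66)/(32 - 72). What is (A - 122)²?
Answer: 5938969/400 ≈ 14847.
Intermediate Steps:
A = 3/20 (A = 1 + ((36 + 66)/(32 - 72))/3 = 1 + (102/(-40))/3 = 1 + (102*(-1/40))/3 = 1 + (⅓)*(-51/20) = 1 - 17/20 = 3/20 ≈ 0.15000)
(A - 122)² = (3/20 - 122)² = (-2437/20)² = 5938969/400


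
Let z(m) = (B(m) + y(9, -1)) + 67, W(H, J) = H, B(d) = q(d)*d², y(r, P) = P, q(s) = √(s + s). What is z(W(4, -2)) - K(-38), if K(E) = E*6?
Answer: 294 + 32*√2 ≈ 339.25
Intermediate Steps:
q(s) = √2*√s (q(s) = √(2*s) = √2*√s)
B(d) = √2*d^(5/2) (B(d) = (√2*√d)*d² = √2*d^(5/2))
z(m) = 66 + √2*m^(5/2) (z(m) = (√2*m^(5/2) - 1) + 67 = (-1 + √2*m^(5/2)) + 67 = 66 + √2*m^(5/2))
K(E) = 6*E
z(W(4, -2)) - K(-38) = (66 + √2*4^(5/2)) - 6*(-38) = (66 + √2*32) - 1*(-228) = (66 + 32*√2) + 228 = 294 + 32*√2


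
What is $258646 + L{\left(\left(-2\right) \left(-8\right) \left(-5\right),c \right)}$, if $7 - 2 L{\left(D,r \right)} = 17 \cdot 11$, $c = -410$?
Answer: $258556$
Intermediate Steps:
$L{\left(D,r \right)} = -90$ ($L{\left(D,r \right)} = \frac{7}{2} - \frac{17 \cdot 11}{2} = \frac{7}{2} - \frac{187}{2} = -90$)
$258646 + L{\left(\left(-2\right) \left(-8\right) \left(-5\right),c \right)} = 258646 - 90 = 258556$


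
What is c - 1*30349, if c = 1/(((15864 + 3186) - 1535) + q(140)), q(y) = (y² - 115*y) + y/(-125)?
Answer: -15943756078/525347 ≈ -30349.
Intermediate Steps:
q(y) = y² - 14376*y/125 (q(y) = (y² - 115*y) + y*(-1/125) = (y² - 115*y) - y/125 = y² - 14376*y/125)
c = 25/525347 (c = 1/(((15864 + 3186) - 1535) + (1/125)*140*(-14376 + 125*140)) = 1/((19050 - 1535) + (1/125)*140*(-14376 + 17500)) = 1/(17515 + (1/125)*140*3124) = 1/(17515 + 87472/25) = 1/(525347/25) = 25/525347 ≈ 4.7588e-5)
c - 1*30349 = 25/525347 - 1*30349 = 25/525347 - 30349 = -15943756078/525347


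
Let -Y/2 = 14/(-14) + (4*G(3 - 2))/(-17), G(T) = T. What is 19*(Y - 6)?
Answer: -1140/17 ≈ -67.059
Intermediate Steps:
Y = 42/17 (Y = -2*(14/(-14) + (4*(3 - 2))/(-17)) = -2*(14*(-1/14) + (4*1)*(-1/17)) = -2*(-1 + 4*(-1/17)) = -2*(-1 - 4/17) = -2*(-21/17) = 42/17 ≈ 2.4706)
19*(Y - 6) = 19*(42/17 - 6) = 19*(-60/17) = -1140/17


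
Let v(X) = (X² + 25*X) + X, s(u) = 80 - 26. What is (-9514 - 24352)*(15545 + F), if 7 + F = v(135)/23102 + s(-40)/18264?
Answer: -9251659400525633/17580622 ≈ -5.2624e+8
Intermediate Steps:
s(u) = 54
v(X) = X² + 26*X
F = -212944079/35161244 (F = -7 + ((135*(26 + 135))/23102 + 54/18264) = -7 + ((135*161)*(1/23102) + 54*(1/18264)) = -7 + (21735*(1/23102) + 9/3044) = -7 + (21735/23102 + 9/3044) = -7 + 33184629/35161244 = -212944079/35161244 ≈ -6.0562)
(-9514 - 24352)*(15545 + F) = (-9514 - 24352)*(15545 - 212944079/35161244) = -33866*546368593901/35161244 = -9251659400525633/17580622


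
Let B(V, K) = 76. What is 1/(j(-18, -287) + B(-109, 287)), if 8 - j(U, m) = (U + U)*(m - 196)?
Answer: -1/17304 ≈ -5.7790e-5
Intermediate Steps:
j(U, m) = 8 - 2*U*(-196 + m) (j(U, m) = 8 - (U + U)*(m - 196) = 8 - 2*U*(-196 + m))
1/(j(-18, -287) + B(-109, 287)) = 1/((8 + 392*(-18) - 2*(-18)*(-287)) + 76) = 1/((8 - 7056 - 10332) + 76) = 1/(-17380 + 76) = 1/(-17304) = -1/17304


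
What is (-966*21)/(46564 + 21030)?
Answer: -10143/33797 ≈ -0.30012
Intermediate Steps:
(-966*21)/(46564 + 21030) = -20286/67594 = -20286*1/67594 = -10143/33797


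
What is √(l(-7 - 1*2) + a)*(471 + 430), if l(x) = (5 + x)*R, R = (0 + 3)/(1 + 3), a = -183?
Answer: 901*I*√186 ≈ 12288.0*I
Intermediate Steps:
R = ¾ (R = 3/4 = 3*(¼) = ¾ ≈ 0.75000)
l(x) = 15/4 + 3*x/4 (l(x) = (5 + x)*(¾) = 15/4 + 3*x/4)
√(l(-7 - 1*2) + a)*(471 + 430) = √((15/4 + 3*(-7 - 1*2)/4) - 183)*(471 + 430) = √((15/4 + 3*(-7 - 2)/4) - 183)*901 = √((15/4 + (¾)*(-9)) - 183)*901 = √((15/4 - 27/4) - 183)*901 = √(-3 - 183)*901 = √(-186)*901 = (I*√186)*901 = 901*I*√186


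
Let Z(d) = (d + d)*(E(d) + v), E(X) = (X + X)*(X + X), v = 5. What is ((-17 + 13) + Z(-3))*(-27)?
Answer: 6750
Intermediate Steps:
E(X) = 4*X² (E(X) = (2*X)*(2*X) = 4*X²)
Z(d) = 2*d*(5 + 4*d²) (Z(d) = (d + d)*(4*d² + 5) = (2*d)*(5 + 4*d²) = 2*d*(5 + 4*d²))
((-17 + 13) + Z(-3))*(-27) = ((-17 + 13) + (8*(-3)³ + 10*(-3)))*(-27) = (-4 + (8*(-27) - 30))*(-27) = (-4 + (-216 - 30))*(-27) = (-4 - 246)*(-27) = -250*(-27) = 6750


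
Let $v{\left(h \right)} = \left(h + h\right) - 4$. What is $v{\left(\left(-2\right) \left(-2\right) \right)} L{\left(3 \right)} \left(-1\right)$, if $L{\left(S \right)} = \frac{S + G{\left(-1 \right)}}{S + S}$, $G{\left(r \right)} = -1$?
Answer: $- \frac{4}{3} \approx -1.3333$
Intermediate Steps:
$L{\left(S \right)} = \frac{-1 + S}{2 S}$ ($L{\left(S \right)} = \frac{S - 1}{S + S} = \frac{-1 + S}{2 S}$)
$v{\left(h \right)} = -4 + 2 h$ ($v{\left(h \right)} = 2 h - 4 = -4 + 2 h$)
$v{\left(\left(-2\right) \left(-2\right) \right)} L{\left(3 \right)} \left(-1\right) = \left(-4 + 2 \left(\left(-2\right) \left(-2\right)\right)\right) \frac{-1 + 3}{2 \cdot 3} \left(-1\right) = \left(-4 + 2 \cdot 4\right) \frac{1}{2} \cdot \frac{1}{3} \cdot 2 \left(-1\right) = \left(-4 + 8\right) \frac{1}{3} \left(-1\right) = 4 \cdot \frac{1}{3} \left(-1\right) = \frac{4}{3} \left(-1\right) = - \frac{4}{3}$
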